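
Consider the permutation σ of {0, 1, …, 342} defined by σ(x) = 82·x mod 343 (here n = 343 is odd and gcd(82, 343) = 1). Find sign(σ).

Start at x=236: 236 → 144 → 146 → 310 → 38 → 29 → 320 → … (one orbit).
Cycle type of π: 294 + 42 + 6 + 1; total 4 cycles.
With 4 cycles on 343 points, sign = (−1)^{343−4} = -1.
The Jacobi symbol (82|343) = -1 (Zolotarev) agrees.

-1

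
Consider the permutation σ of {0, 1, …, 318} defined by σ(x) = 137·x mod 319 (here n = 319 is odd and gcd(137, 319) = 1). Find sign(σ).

-1

Trace 247: π^k(247) = [247, 25, 235, 295, 221, 291, 311] for k=0..6.
Decompose π into cycles: lengths [140, 140, 28, 5, 5, 1] (6 cycles, including the fixed point 0).
sign(π) = (−1)^{n − #cycles} = (−1)^{319−6} = (−1)^313 = -1.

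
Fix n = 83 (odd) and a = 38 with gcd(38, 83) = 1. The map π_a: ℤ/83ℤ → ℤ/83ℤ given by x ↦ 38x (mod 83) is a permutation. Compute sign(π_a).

Orbit of 77 under x↦38x: [77, 21, 51, 29, 23, 44, 12]… (length divides ord_83(38)).
π_38 has 3 disjoint cycles with lengths [41, 41, 1] on {0,…,82}.
With 3 cycles on 83 points, sign = (−1)^{83−3} = +1.
Check: (38/83) = +1 by Zolotarev.

+1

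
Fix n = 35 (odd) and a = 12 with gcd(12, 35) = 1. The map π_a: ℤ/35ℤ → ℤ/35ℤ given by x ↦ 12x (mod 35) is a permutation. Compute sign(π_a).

+1

Orbit of 11 under x↦12x: [11, 27, 9, 3, 1, 12, 4]… (length divides ord_35(12)).
The orbit structure of x ↦ 12x mod 35: 5 orbits of sizes [12, 12, 6, 4, 1].
Σ(ℓ_i−1) = 35−5 = 30; sign = (−1)^30 = +1.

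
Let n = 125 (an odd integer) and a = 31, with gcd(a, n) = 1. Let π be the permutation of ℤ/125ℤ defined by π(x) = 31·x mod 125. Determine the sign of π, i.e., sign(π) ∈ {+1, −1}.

Start at x=36: 36 → 116 → 96 → 101 → 6 → 61 → 16 → … (one orbit).
Cycle lengths of π_31 on ℤ/125ℤ: [25, 25, 25, 25, 5, 5, 5, 5, 1, 1, 1, 1, 1]; 13 cycles in total.
sign(π) = (−1)^{n − #cycles} = (−1)^{125−13} = (−1)^112 = +1.
The Jacobi symbol (31|125) = +1 (Zolotarev) agrees.

+1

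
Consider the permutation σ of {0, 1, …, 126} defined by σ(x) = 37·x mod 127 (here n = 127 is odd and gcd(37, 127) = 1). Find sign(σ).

+1

Start at x=99: 99 → 107 → 22 → 52 → 19 → 68 → 103 → … (one orbit).
π_37 has 15 disjoint cycles with lengths [9, 9, 9, 9, 9, 9, 9, 9, 9, 9, 9, 9, 9, 9, 1] on {0,…,126}.
15 cycles on 127: each ℓ→(−1)^(ℓ−1), product (−1)^112 = +1.
Check: (37/127) = +1 by Zolotarev.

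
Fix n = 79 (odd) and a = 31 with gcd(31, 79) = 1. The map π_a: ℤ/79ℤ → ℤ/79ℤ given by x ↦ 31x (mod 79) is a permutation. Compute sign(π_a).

+1

Start at x=13: 13 → 8 → 11 → 25 → 64 → 9 → 42 → … (one orbit).
3 cycles of lengths [39, 39, 1].
79 − 3 = 76 transpositions; sign(π) = (−1)^76 = +1.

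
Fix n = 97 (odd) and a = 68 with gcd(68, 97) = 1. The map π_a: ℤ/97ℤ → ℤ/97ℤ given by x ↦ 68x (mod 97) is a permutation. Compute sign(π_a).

-1

Start at x=18: 18 → 60 → 6 → 20 → 2 → 39 → 33 → … (one orbit).
The orbit structure of x ↦ 68x mod 97: 2 orbits of sizes [96, 1].
sign(π) = (−1)^{n − #cycles} = (−1)^{97−2} = (−1)^95 = -1.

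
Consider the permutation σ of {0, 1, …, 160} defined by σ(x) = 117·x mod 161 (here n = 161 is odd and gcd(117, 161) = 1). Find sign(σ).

-1

Start at x=58: 58 → 24 → 71 → 96 → 123 → 62 → 9 → … (one orbit).
6 cycles of lengths [66, 66, 11, 11, 6, 1].
With 6 cycles on 161 points, sign = (−1)^{161−6} = -1.
(117|161)_J = -1 (Zolotarev's lemma cross-check).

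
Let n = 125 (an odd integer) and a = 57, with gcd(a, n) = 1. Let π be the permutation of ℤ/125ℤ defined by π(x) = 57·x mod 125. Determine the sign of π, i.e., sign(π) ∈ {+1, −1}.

Trace 124: π^k(124) = [124, 68, 1, 57] for k=0..3.
The orbit structure of x ↦ 57x mod 125: 32 orbits of sizes [4, 4, 4, 4, 4, 4, 4, 4, 4, 4, 4, 4, 4, 4, 4, 4, 4, 4, 4, 4, 4, 4, 4, 4, 4, 4, 4, 4, 4, 4, 4, 1].
With 32 cycles on 125 points, sign = (−1)^{125−32} = -1.

-1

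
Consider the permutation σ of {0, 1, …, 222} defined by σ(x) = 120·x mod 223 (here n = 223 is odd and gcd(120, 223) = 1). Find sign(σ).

Orbit of 56 under x↦120x: [56, 30, 32, 49, 82, 28, 15]… (length divides ord_223(120)).
7 cycles of lengths [37, 37, 37, 37, 37, 37, 1].
With 7 cycles on 223 points, sign = (−1)^{223−7} = +1.

+1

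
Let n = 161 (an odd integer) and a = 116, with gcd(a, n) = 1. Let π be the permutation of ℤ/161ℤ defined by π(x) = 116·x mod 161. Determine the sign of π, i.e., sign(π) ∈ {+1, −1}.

Start at x=93: 93 → 1 → 116 → 93 (one orbit).
Cycle lengths of π_116 on ℤ/161ℤ: [3, 3, 3, 3, 3, 3, 3, 3, 3, 3, 3, 3, 3, 3, 3, 3, 3, 3, 3, 3, 3, 3, 3, 3, 3, 3, 3, 3, 3, 3, 3, 3, 3, 3, 3, 3, 3, 3, 3, 3, 3, 3, 3, 3, 3, 3, 1, 1, 1, 1, 1, 1, 1, 1, 1, 1, 1, 1, 1, 1, 1, 1, 1, 1, 1, 1, 1, 1, 1]; 69 cycles in total.
sign(π) = (−1)^{n − #cycles} = (−1)^{161−69} = (−1)^92 = +1.
(116|161)_J = +1 (Zolotarev's lemma cross-check).

+1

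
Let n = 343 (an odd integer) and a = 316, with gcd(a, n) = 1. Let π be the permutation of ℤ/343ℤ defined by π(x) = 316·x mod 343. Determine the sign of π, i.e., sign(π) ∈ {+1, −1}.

+1

Trace 183: π^k(183) = [183, 204, 323, 197, 169, 239, 64] for k=0..6.
Cycle lengths of π_316 on ℤ/343ℤ: [49, 49, 49, 49, 49, 49, 7, 7, 7, 7, 7, 7, 1, 1, 1, 1, 1, 1, 1]; 19 cycles in total.
sign(π) = (−1)^{n − #cycles} = (−1)^{343−19} = (−1)^324 = +1.
Zolotarev: (316|343) = +1, matching the cycle-count sign.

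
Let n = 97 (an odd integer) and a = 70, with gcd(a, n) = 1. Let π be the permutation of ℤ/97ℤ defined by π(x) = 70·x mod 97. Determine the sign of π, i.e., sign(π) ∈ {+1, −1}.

Trace 89: π^k(89) = [89, 22, 85, 33, 79, 1, 70] for k=0..6.
The orbit structure of x ↦ 70x mod 97: 7 orbits of sizes [16, 16, 16, 16, 16, 16, 1].
n − c = 97 − 7 = 90; sign = (−1)^90 = +1.

+1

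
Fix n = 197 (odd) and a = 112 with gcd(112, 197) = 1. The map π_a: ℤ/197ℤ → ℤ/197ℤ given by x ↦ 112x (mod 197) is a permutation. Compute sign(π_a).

Start at x=28: 28 → 181 → 178 → 39 → 34 → 65 → 188 → … (one orbit).
Decompose π into cycles: lengths [98, 98, 1] (3 cycles, including the fixed point 0).
With 3 cycles on 197 points, sign = (−1)^{197−3} = +1.
(112|197)_J = +1 (Zolotarev's lemma cross-check).

+1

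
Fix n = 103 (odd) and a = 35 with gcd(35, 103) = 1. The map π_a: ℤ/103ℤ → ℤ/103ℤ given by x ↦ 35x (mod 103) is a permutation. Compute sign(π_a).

Start at x=89: 89 → 25 → 51 → 34 → 57 → 38 → 94 → … (one orbit).
Decompose π into cycles: lengths [102, 1] (2 cycles, including the fixed point 0).
n − c = 103 − 2 = 101; sign = (−1)^101 = -1.
The Jacobi symbol (35|103) = -1 (Zolotarev) agrees.

-1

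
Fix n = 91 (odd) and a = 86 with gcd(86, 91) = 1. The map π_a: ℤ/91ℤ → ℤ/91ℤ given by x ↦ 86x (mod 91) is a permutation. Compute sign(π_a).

-1

Start at x=44: 44 → 53 → 8 → 51 → 18 → 1 → 86 → … (one orbit).
Cycle type of π: 12×6 + 4×3 + 3×2 + 1; total 12 cycles.
sign(π) = (−1)^{n − #cycles} = (−1)^{91−12} = (−1)^79 = -1.
Zolotarev: (86|91) = -1, matching the cycle-count sign.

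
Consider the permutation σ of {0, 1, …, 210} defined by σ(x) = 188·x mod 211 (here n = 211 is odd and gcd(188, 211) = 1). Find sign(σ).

+1

Trace 188: π^k(188) = [188, 107, 71, 55, 1] for k=0..4.
The orbit structure of x ↦ 188x mod 211: 43 orbits of sizes [5, 5, 5, 5, 5, 5, 5, 5, 5, 5, 5, 5, 5, 5, 5, 5, 5, 5, 5, 5, 5, 5, 5, 5, 5, 5, 5, 5, 5, 5, 5, 5, 5, 5, 5, 5, 5, 5, 5, 5, 5, 5, 1].
Σ(ℓ_i−1) = 211−43 = 168; sign = (−1)^168 = +1.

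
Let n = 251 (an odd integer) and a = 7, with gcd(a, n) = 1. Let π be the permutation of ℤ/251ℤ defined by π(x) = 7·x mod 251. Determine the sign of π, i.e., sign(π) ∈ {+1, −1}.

Orbit of 222 under x↦7x: [222, 48, 85, 93, 149, 39, 22]… (length divides ord_251(7)).
Decompose π into cycles: lengths [125, 125, 1] (3 cycles, including the fixed point 0).
With 3 cycles on 251 points, sign = (−1)^{251−3} = +1.
Zolotarev: (7|251) = +1, matching the cycle-count sign.

+1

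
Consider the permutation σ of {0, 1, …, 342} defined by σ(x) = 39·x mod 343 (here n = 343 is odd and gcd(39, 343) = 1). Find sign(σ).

Start at x=277: 277 → 170 → 113 → 291 → 30 → 141 → 11 → … (one orbit).
7 cycles of lengths [147, 147, 21, 21, 3, 3, 1].
n − c = 343 − 7 = 336; sign = (−1)^336 = +1.
(39|343)_J = +1 (Zolotarev's lemma cross-check).

+1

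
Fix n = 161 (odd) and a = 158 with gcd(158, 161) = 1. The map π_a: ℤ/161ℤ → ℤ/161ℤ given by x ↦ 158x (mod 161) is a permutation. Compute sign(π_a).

-1

Orbit of 88 under x↦158x: [88, 58, 148, 39, 44, 29, 74]… (length divides ord_161(158)).
Cycle lengths of π_158 on ℤ/161ℤ: [66, 66, 22, 3, 3, 1]; 6 cycles in total.
sign(π) = (−1)^{n − #cycles} = (−1)^{161−6} = (−1)^155 = -1.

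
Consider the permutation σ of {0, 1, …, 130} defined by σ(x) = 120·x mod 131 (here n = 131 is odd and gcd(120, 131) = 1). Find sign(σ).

-1

Trace 73: π^k(73) = [73, 114, 56, 39, 95, 3, 98] for k=0..6.
π_120 has 2 disjoint cycles with lengths [130, 1] on {0,…,130}.
With 2 cycles on 131 points, sign = (−1)^{131−2} = -1.
Check: (120/131) = -1 by Zolotarev.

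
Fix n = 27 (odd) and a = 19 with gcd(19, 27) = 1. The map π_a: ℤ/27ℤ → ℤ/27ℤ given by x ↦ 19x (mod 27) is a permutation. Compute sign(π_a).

+1

Orbit of 19 under x↦19x: [19, 10, 1]… (length divides ord_27(19)).
15 cycles of lengths [3, 3, 3, 3, 3, 3, 1, 1, 1, 1, 1, 1, 1, 1, 1].
Σ(ℓ_i−1) = 27−15 = 12; sign = (−1)^12 = +1.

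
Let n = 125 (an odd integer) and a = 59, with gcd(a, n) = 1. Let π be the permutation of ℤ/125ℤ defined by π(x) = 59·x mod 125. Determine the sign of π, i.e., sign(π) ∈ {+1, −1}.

+1

Trace 104: π^k(104) = [104, 11, 24, 41, 44, 96, 39] for k=0..6.
π_59 has 7 disjoint cycles with lengths [50, 50, 10, 10, 2, 2, 1] on {0,…,124}.
125 − 7 = 118 transpositions; sign(π) = (−1)^118 = +1.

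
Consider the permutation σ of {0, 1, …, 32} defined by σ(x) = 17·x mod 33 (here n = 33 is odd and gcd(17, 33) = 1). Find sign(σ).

+1

Start at x=31: 31 → 32 → 16 → 8 → 4 → 2 → 1 → … (one orbit).
Decompose π into cycles: lengths [10, 10, 10, 2, 1] (5 cycles, including the fixed point 0).
With 5 cycles on 33 points, sign = (−1)^{33−5} = +1.
Zolotarev: (17|33) = +1, matching the cycle-count sign.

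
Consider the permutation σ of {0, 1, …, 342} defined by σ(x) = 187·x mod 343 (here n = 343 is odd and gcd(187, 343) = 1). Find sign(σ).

-1

Start at x=39: 39 → 90 → 23 → 185 → 295 → 285 → 130 → … (one orbit).
The orbit structure of x ↦ 187x mod 343: 4 orbits of sizes [294, 42, 6, 1].
4 cycles on 343: each ℓ→(−1)^(ℓ−1), product (−1)^339 = -1.
Zolotarev: (187|343) = -1, matching the cycle-count sign.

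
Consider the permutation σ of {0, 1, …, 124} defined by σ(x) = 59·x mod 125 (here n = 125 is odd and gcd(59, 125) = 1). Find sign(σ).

Start at x=51: 51 → 9 → 31 → 79 → 36 → 124 → 66 → … (one orbit).
The orbit structure of x ↦ 59x mod 125: 7 orbits of sizes [50, 50, 10, 10, 2, 2, 1].
With 7 cycles on 125 points, sign = (−1)^{125−7} = +1.
Zolotarev: (59|125) = +1, matching the cycle-count sign.

+1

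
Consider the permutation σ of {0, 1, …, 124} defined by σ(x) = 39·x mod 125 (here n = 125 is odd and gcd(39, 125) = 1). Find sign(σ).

Trace 109: π^k(109) = [109, 1, 39, 21, 69, 66, 74] for k=0..6.
7 cycles of lengths [50, 50, 10, 10, 2, 2, 1].
125 − 7 = 118 transpositions; sign(π) = (−1)^118 = +1.

+1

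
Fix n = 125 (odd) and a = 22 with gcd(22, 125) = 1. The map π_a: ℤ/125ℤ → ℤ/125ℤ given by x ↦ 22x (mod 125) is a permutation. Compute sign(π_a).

-1

Start at x=58: 58 → 26 → 72 → 84 → 98 → 31 → 57 → … (one orbit).
Cycle lengths of π_22 on ℤ/125ℤ: [100, 20, 4, 1]; 4 cycles in total.
sign(π) = (−1)^{n − #cycles} = (−1)^{125−4} = (−1)^121 = -1.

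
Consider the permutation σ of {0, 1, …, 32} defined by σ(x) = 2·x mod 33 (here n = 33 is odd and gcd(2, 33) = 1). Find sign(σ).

Orbit of 2 under x↦2x: [2, 4, 8, 16, 32, 31, 29]… (length divides ord_33(2)).
5 cycles of lengths [10, 10, 10, 2, 1].
sign(π) = (−1)^{n − #cycles} = (−1)^{33−5} = (−1)^28 = +1.
The Jacobi symbol (2|33) = +1 (Zolotarev) agrees.

+1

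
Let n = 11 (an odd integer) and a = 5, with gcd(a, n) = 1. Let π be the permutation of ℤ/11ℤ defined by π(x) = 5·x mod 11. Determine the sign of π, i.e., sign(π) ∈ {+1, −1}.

Start at x=9: 9 → 1 → 5 → 3 → 4 → 9 (one orbit).
π_5 has 3 disjoint cycles with lengths [5, 5, 1] on {0,…,10}.
Σ(ℓ_i−1) = 11−3 = 8; sign = (−1)^8 = +1.

+1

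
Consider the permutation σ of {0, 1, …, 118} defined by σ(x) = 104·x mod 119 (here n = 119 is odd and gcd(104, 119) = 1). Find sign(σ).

-1

Trace 50: π^k(50) = [50, 83, 64, 111, 1, 104, 106] for k=0..6.
Cycle lengths of π_104 on ℤ/119ℤ: [8, 8, 8, 8, 8, 8, 8, 8, 8, 8, 8, 8, 8, 8, 2, 2, 2, 1]; 18 cycles in total.
With 18 cycles on 119 points, sign = (−1)^{119−18} = -1.
The Jacobi symbol (104|119) = -1 (Zolotarev) agrees.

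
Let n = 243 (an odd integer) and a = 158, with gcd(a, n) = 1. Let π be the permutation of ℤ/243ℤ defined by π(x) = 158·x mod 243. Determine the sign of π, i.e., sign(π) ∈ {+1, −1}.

Start at x=10: 10 → 122 → 79 → 89 → 211 → 47 → 136 → … (one orbit).
6 cycles of lengths [162, 54, 18, 6, 2, 1].
243 − 6 = 237 transpositions; sign(π) = (−1)^237 = -1.
(158|243)_J = -1 (Zolotarev's lemma cross-check).

-1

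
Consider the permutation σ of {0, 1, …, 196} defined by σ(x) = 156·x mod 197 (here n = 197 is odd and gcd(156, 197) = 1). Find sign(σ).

+1

Start at x=190: 190 → 90 → 53 → 191 → 49 → 158 → 23 → … (one orbit).
Cycle type of π: 49×4 + 1; total 5 cycles.
Σ(ℓ_i−1) = 197−5 = 192; sign = (−1)^192 = +1.
Via Zolotarev, sign(π_{156}) = (156|197) = +1.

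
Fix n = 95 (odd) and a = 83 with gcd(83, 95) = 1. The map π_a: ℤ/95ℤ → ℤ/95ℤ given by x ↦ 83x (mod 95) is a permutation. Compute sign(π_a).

-1

Trace 7: π^k(7) = [7, 11, 58, 64, 87, 1, 83] for k=0..6.
π_83 has 14 disjoint cycles with lengths [12, 12, 12, 12, 12, 12, 4, 3, 3, 3, 3, 3, 3, 1] on {0,…,94}.
sign(π) = (−1)^{n − #cycles} = (−1)^{95−14} = (−1)^81 = -1.
Check: (83/95) = -1 by Zolotarev.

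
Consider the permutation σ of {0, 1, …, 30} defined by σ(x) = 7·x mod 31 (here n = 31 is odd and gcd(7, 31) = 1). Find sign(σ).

+1

Start at x=7: 7 → 18 → 2 → 14 → 5 → 4 → 28 → … (one orbit).
The orbit structure of x ↦ 7x mod 31: 3 orbits of sizes [15, 15, 1].
n − c = 31 − 3 = 28; sign = (−1)^28 = +1.
Check: (7/31) = +1 by Zolotarev.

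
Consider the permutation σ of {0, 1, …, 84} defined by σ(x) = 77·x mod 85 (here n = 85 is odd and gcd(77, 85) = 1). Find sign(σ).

-1

Start at x=64: 64 → 83 → 16 → 42 → 4 → 53 → 1 → … (one orbit).
Cycle type of π: 8×10 + 4 + 1; total 12 cycles.
n − c = 85 − 12 = 73; sign = (−1)^73 = -1.
Via Zolotarev, sign(π_{77}) = (77|85) = -1.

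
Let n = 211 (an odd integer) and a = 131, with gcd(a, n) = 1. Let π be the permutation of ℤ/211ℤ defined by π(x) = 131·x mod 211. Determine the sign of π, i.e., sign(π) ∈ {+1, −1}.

Orbit of 170 under x↦131x: [170, 115, 84, 32, 183, 130, 150]… (length divides ord_211(131)).
Cycle lengths of π_131 on ℤ/211ℤ: [210, 1]; 2 cycles in total.
sign(π) = (−1)^{n − #cycles} = (−1)^{211−2} = (−1)^209 = -1.

-1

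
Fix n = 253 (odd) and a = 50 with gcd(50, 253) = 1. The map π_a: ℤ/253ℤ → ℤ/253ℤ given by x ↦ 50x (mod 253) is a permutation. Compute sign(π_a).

-1

Start at x=144: 144 → 116 → 234 → 62 → 64 → 164 → 104 → … (one orbit).
Cycle lengths of π_50 on ℤ/253ℤ: [110, 110, 11, 11, 10, 1]; 6 cycles in total.
Σ(ℓ_i−1) = 253−6 = 247; sign = (−1)^247 = -1.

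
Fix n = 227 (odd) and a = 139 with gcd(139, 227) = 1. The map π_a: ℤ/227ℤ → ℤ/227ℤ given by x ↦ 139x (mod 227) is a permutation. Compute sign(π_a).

+1

Orbit of 225 under x↦139x: [225, 176, 175, 36, 10, 28, 33]… (length divides ord_227(139)).
Decompose π into cycles: lengths [113, 113, 1] (3 cycles, including the fixed point 0).
n − c = 227 − 3 = 224; sign = (−1)^224 = +1.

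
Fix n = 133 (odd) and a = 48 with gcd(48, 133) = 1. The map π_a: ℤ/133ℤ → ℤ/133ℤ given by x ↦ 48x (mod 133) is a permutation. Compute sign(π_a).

Orbit of 41 under x↦48x: [41, 106, 34, 36, 132, 85, 90]… (length divides ord_133(48)).
Cycle type of π: 18×7 + 2×3 + 1; total 11 cycles.
sign(π) = (−1)^{n − #cycles} = (−1)^{133−11} = (−1)^122 = +1.

+1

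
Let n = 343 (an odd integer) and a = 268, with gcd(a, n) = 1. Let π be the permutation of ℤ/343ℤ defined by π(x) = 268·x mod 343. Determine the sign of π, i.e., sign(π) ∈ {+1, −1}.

Orbit of 197 under x↦268x: [197, 317, 235, 211, 296, 95, 78]… (length divides ord_343(268)).
Decompose π into cycles: lengths [147, 147, 21, 21, 3, 3, 1] (7 cycles, including the fixed point 0).
Σ(ℓ_i−1) = 343−7 = 336; sign = (−1)^336 = +1.
Zolotarev: (268|343) = +1, matching the cycle-count sign.

+1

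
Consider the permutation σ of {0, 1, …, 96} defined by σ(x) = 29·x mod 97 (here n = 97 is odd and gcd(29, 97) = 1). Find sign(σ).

Orbit of 87 under x↦29x: [87, 1, 29, 65, 42, 54, 14]… (length divides ord_97(29)).
π_29 has 2 disjoint cycles with lengths [96, 1] on {0,…,96}.
2 cycles on 97: each ℓ→(−1)^(ℓ−1), product (−1)^95 = -1.
The Jacobi symbol (29|97) = -1 (Zolotarev) agrees.

-1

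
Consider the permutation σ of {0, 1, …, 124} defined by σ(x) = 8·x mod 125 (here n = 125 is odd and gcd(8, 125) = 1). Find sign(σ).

Trace 43: π^k(43) = [43, 94, 2, 16, 3, 24, 67] for k=0..6.
π_8 has 4 disjoint cycles with lengths [100, 20, 4, 1] on {0,…,124}.
sign(π) = (−1)^{n − #cycles} = (−1)^{125−4} = (−1)^121 = -1.
Via Zolotarev, sign(π_{8}) = (8|125) = -1.

-1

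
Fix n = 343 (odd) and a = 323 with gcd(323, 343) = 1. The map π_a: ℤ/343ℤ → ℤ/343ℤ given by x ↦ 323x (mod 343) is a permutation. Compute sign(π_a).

+1

Start at x=197: 197 → 176 → 253 → 85 → 15 → 43 → 169 → … (one orbit).
π_323 has 19 disjoint cycles with lengths [49, 49, 49, 49, 49, 49, 7, 7, 7, 7, 7, 7, 1, 1, 1, 1, 1, 1, 1] on {0,…,342}.
Σ(ℓ_i−1) = 343−19 = 324; sign = (−1)^324 = +1.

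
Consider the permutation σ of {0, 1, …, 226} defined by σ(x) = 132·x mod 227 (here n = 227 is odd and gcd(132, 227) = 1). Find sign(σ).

+1

Start at x=48: 48 → 207 → 84 → 192 → 147 → 109 → 87 → … (one orbit).
Cycle type of π: 113×2 + 1; total 3 cycles.
3 cycles on 227: each ℓ→(−1)^(ℓ−1), product (−1)^224 = +1.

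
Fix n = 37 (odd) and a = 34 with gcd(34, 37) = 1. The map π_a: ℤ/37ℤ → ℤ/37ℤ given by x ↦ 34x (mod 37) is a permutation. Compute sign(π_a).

Orbit of 1 under x↦34x: [1, 34, 9, 10, 7, 16, 26]… (length divides ord_37(34)).
Cycle type of π: 9×4 + 1; total 5 cycles.
sign(π) = (−1)^{n − #cycles} = (−1)^{37−5} = (−1)^32 = +1.
Check: (34/37) = +1 by Zolotarev.

+1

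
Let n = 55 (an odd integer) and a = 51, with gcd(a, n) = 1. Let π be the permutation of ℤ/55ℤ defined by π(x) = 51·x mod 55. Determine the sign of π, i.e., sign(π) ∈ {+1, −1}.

Trace 31: π^k(31) = [31, 41, 1, 51, 16, 46, 36] for k=0..6.
10 cycles of lengths [10, 10, 10, 10, 10, 1, 1, 1, 1, 1].
sign(π) = (−1)^{n − #cycles} = (−1)^{55−10} = (−1)^45 = -1.
Zolotarev: (51|55) = -1, matching the cycle-count sign.

-1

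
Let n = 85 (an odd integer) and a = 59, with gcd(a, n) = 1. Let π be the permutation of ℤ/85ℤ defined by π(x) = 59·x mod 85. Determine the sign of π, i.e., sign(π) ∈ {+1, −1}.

Start at x=81: 81 → 19 → 16 → 9 → 21 → 49 → 1 → … (one orbit).
Cycle lengths of π_59 on ℤ/85ℤ: [8, 8, 8, 8, 8, 8, 8, 8, 8, 8, 2, 2, 1]; 13 cycles in total.
sign(π) = (−1)^{n − #cycles} = (−1)^{85−13} = (−1)^72 = +1.
(59|85)_J = +1 (Zolotarev's lemma cross-check).

+1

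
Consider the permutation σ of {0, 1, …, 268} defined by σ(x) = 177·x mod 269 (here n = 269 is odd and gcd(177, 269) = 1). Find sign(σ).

Orbit of 214 under x↦177x: [214, 218, 119, 81, 80, 172, 47]… (length divides ord_269(177)).
Decompose π into cycles: lengths [67, 67, 67, 67, 1] (5 cycles, including the fixed point 0).
With 5 cycles on 269 points, sign = (−1)^{269−5} = +1.
Via Zolotarev, sign(π_{177}) = (177|269) = +1.

+1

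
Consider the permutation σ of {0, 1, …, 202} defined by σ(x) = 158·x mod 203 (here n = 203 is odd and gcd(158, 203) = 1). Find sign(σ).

+1

Start at x=100: 100 → 169 → 109 → 170 → 64 → 165 → 86 → … (one orbit).
Cycle lengths of π_158 on ℤ/203ℤ: [42, 42, 42, 42, 14, 14, 3, 3, 1]; 9 cycles in total.
sign(π) = (−1)^{n − #cycles} = (−1)^{203−9} = (−1)^194 = +1.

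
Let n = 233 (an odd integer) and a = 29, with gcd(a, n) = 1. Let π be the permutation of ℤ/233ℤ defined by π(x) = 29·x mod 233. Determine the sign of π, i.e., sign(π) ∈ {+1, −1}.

Trace 16: π^k(16) = [16, 231, 175, 182, 152, 214, 148] for k=0..6.
Decompose π into cycles: lengths [58, 58, 58, 58, 1] (5 cycles, including the fixed point 0).
Σ(ℓ_i−1) = 233−5 = 228; sign = (−1)^228 = +1.

+1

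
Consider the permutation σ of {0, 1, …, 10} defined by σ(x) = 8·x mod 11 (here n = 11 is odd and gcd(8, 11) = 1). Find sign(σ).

Orbit of 9 under x↦8x: [9, 6, 4, 10, 3, 2, 5]… (length divides ord_11(8)).
Decompose π into cycles: lengths [10, 1] (2 cycles, including the fixed point 0).
11 − 2 = 9 transpositions; sign(π) = (−1)^9 = -1.

-1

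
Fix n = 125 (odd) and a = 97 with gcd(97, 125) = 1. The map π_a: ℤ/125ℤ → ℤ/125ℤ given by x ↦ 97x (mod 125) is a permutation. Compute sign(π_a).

-1

Orbit of 76 under x↦97x: [76, 122, 84, 23, 106, 32, 104]… (length divides ord_125(97)).
4 cycles of lengths [100, 20, 4, 1].
125 − 4 = 121 transpositions; sign(π) = (−1)^121 = -1.
Check: (97/125) = -1 by Zolotarev.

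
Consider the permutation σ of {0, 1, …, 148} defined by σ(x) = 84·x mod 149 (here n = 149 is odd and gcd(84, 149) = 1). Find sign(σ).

Start at x=72: 72 → 88 → 91 → 45 → 55 → 1 → 84 → … (one orbit).
π_84 has 2 disjoint cycles with lengths [148, 1] on {0,…,148}.
Σ(ℓ_i−1) = 149−2 = 147; sign = (−1)^147 = -1.

-1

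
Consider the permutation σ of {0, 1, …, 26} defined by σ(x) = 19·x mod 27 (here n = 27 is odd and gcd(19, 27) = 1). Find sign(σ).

Trace 1: π^k(1) = [1, 19, 10] for k=0..2.
Decompose π into cycles: lengths [3, 3, 3, 3, 3, 3, 1, 1, 1, 1, 1, 1, 1, 1, 1] (15 cycles, including the fixed point 0).
With 15 cycles on 27 points, sign = (−1)^{27−15} = +1.
Via Zolotarev, sign(π_{19}) = (19|27) = +1.

+1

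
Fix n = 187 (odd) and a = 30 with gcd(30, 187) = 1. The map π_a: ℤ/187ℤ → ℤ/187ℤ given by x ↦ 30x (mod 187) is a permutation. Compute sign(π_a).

-1

Orbit of 140 under x↦30x: [140, 86, 149, 169, 21, 69, 13]… (length divides ord_187(30)).
Cycle type of π: 20×8 + 10 + 4×4 + 1; total 14 cycles.
n − c = 187 − 14 = 173; sign = (−1)^173 = -1.
Check: (30/187) = -1 by Zolotarev.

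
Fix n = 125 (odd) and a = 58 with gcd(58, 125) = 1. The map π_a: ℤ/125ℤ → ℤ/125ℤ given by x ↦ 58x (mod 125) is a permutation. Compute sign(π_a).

Trace 34: π^k(34) = [34, 97, 1, 58, 114, 112, 121] for k=0..6.
4 cycles of lengths [100, 20, 4, 1].
Σ(ℓ_i−1) = 125−4 = 121; sign = (−1)^121 = -1.
(58|125)_J = -1 (Zolotarev's lemma cross-check).

-1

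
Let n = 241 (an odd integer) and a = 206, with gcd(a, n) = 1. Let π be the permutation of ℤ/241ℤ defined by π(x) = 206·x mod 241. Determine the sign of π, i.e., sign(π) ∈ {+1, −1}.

Start at x=99: 99 → 150 → 52 → 108 → 76 → 232 → 74 → … (one orbit).
2 cycles of lengths [240, 1].
Σ(ℓ_i−1) = 241−2 = 239; sign = (−1)^239 = -1.
Zolotarev: (206|241) = -1, matching the cycle-count sign.

-1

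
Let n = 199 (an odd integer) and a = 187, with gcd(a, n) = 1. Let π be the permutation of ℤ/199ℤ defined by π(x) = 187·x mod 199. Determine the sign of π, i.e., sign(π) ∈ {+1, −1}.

Start at x=1: 1 → 187 → 144 → 63 → 40 → 117 → 188 → … (one orbit).
7 cycles of lengths [33, 33, 33, 33, 33, 33, 1].
n − c = 199 − 7 = 192; sign = (−1)^192 = +1.
The Jacobi symbol (187|199) = +1 (Zolotarev) agrees.

+1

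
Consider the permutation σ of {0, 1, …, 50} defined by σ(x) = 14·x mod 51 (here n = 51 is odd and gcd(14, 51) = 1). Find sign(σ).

+1

Orbit of 23 under x↦14x: [23, 16, 20, 25, 44, 4, 5]… (length divides ord_51(14)).
Decompose π into cycles: lengths [16, 16, 16, 2, 1] (5 cycles, including the fixed point 0).
sign(π) = (−1)^{n − #cycles} = (−1)^{51−5} = (−1)^46 = +1.
Check: (14/51) = +1 by Zolotarev.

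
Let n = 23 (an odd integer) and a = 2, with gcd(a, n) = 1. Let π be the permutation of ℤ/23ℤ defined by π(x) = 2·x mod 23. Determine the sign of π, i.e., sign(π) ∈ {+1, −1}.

Start at x=12: 12 → 1 → 2 → 4 → 8 → 16 → 9 → … (one orbit).
Decompose π into cycles: lengths [11, 11, 1] (3 cycles, including the fixed point 0).
With 3 cycles on 23 points, sign = (−1)^{23−3} = +1.
Via Zolotarev, sign(π_{2}) = (2|23) = +1.

+1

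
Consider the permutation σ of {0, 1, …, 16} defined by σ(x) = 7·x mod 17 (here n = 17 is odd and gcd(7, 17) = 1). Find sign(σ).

-1

Orbit of 8 under x↦7x: [8, 5, 1, 7, 15, 3, 4]… (length divides ord_17(7)).
2 cycles of lengths [16, 1].
17 − 2 = 15 transpositions; sign(π) = (−1)^15 = -1.
Via Zolotarev, sign(π_{7}) = (7|17) = -1.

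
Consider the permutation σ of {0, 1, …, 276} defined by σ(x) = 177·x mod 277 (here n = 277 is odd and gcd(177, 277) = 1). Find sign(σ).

Trace 254: π^k(254) = [254, 84, 187, 136, 250, 207, 75] for k=0..6.
The orbit structure of x ↦ 177x mod 277: 3 orbits of sizes [138, 138, 1].
n − c = 277 − 3 = 274; sign = (−1)^274 = +1.

+1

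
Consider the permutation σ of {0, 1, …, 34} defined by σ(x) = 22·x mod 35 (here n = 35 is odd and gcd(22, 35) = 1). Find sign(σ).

Trace 22: π^k(22) = [22, 29, 8, 1] for k=0..3.
14 cycles of lengths [4, 4, 4, 4, 4, 4, 4, 1, 1, 1, 1, 1, 1, 1].
sign(π) = (−1)^{n − #cycles} = (−1)^{35−14} = (−1)^21 = -1.

-1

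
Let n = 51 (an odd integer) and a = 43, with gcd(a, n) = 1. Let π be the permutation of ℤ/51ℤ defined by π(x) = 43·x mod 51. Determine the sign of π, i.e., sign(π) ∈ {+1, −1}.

Trace 16: π^k(16) = [16, 25, 4, 19, 1, 43, 13] for k=0..6.
9 cycles of lengths [8, 8, 8, 8, 8, 8, 1, 1, 1].
With 9 cycles on 51 points, sign = (−1)^{51−9} = +1.

+1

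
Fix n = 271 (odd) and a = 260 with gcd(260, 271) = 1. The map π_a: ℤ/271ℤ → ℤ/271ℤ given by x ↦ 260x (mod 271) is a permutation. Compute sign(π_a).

-1

Start at x=194: 194 → 34 → 168 → 49 → 3 → 238 → 92 → … (one orbit).
The orbit structure of x ↦ 260x mod 271: 2 orbits of sizes [270, 1].
Σ(ℓ_i−1) = 271−2 = 269; sign = (−1)^269 = -1.
The Jacobi symbol (260|271) = -1 (Zolotarev) agrees.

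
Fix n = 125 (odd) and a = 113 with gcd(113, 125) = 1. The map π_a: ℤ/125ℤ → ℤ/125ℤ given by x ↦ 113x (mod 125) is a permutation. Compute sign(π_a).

-1

Trace 99: π^k(99) = [99, 62, 6, 53, 114, 7, 41] for k=0..6.
Cycle type of π: 100 + 20 + 4 + 1; total 4 cycles.
n − c = 125 − 4 = 121; sign = (−1)^121 = -1.
The Jacobi symbol (113|125) = -1 (Zolotarev) agrees.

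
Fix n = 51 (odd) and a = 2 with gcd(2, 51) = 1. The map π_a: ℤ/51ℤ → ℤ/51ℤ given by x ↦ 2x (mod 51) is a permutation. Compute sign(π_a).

Trace 2: π^k(2) = [2, 4, 8, 16, 32, 13, 26] for k=0..6.
π_2 has 8 disjoint cycles with lengths [8, 8, 8, 8, 8, 8, 2, 1] on {0,…,50}.
51 − 8 = 43 transpositions; sign(π) = (−1)^43 = -1.
(2|51)_J = -1 (Zolotarev's lemma cross-check).

-1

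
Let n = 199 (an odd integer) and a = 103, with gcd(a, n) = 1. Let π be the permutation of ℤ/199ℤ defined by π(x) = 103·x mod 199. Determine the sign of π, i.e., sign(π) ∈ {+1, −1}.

+1

Orbit of 114 under x↦103x: [114, 1, 103, 62, 18, 63, 121]… (length divides ord_199(103)).
Cycle lengths of π_103 on ℤ/199ℤ: [11, 11, 11, 11, 11, 11, 11, 11, 11, 11, 11, 11, 11, 11, 11, 11, 11, 11, 1]; 19 cycles in total.
19 cycles on 199: each ℓ→(−1)^(ℓ−1), product (−1)^180 = +1.
(103|199)_J = +1 (Zolotarev's lemma cross-check).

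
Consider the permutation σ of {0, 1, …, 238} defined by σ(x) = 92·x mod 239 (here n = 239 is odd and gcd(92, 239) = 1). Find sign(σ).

Start at x=67: 67 → 189 → 180 → 69 → 134 → 139 → 121 → … (one orbit).
The orbit structure of x ↦ 92x mod 239: 2 orbits of sizes [238, 1].
n − c = 239 − 2 = 237; sign = (−1)^237 = -1.

-1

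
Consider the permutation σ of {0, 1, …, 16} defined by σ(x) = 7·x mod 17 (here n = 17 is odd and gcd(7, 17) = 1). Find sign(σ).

-1

Start at x=16: 16 → 10 → 2 → 14 → 13 → 6 → 8 → … (one orbit).
π_7 has 2 disjoint cycles with lengths [16, 1] on {0,…,16}.
2 cycles on 17: each ℓ→(−1)^(ℓ−1), product (−1)^15 = -1.
The Jacobi symbol (7|17) = -1 (Zolotarev) agrees.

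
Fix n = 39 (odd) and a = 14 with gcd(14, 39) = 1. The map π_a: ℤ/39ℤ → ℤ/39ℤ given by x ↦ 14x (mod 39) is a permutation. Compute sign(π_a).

-1

Orbit of 1 under x↦14x: [1, 14]… (length divides ord_39(14)).
Decompose π into cycles: lengths [2, 2, 2, 2, 2, 2, 2, 2, 2, 2, 2, 2, 2, 1, 1, 1, 1, 1, 1, 1, 1, 1, 1, 1, 1, 1] (26 cycles, including the fixed point 0).
26 cycles on 39: each ℓ→(−1)^(ℓ−1), product (−1)^13 = -1.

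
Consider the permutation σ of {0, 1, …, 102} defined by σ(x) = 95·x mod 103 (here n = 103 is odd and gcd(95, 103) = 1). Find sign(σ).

Start at x=22: 22 → 30 → 69 → 66 → 90 → 1 → 95 → … (one orbit).
π_95 has 4 disjoint cycles with lengths [34, 34, 34, 1] on {0,…,102}.
Σ(ℓ_i−1) = 103−4 = 99; sign = (−1)^99 = -1.

-1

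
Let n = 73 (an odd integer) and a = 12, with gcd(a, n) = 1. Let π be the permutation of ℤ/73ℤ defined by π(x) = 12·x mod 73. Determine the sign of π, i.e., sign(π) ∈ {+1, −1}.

+1

Orbit of 35 under x↦12x: [35, 55, 3, 36, 67, 1, 12]… (length divides ord_73(12)).
Cycle lengths of π_12 on ℤ/73ℤ: [36, 36, 1]; 3 cycles in total.
3 cycles on 73: each ℓ→(−1)^(ℓ−1), product (−1)^70 = +1.
The Jacobi symbol (12|73) = +1 (Zolotarev) agrees.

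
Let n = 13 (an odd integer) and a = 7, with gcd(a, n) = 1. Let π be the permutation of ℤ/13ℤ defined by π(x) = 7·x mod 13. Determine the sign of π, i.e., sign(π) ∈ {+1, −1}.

Start at x=2: 2 → 1 → 7 → 10 → 5 → 9 → 11 → … (one orbit).
π_7 has 2 disjoint cycles with lengths [12, 1] on {0,…,12}.
n − c = 13 − 2 = 11; sign = (−1)^11 = -1.
Via Zolotarev, sign(π_{7}) = (7|13) = -1.

-1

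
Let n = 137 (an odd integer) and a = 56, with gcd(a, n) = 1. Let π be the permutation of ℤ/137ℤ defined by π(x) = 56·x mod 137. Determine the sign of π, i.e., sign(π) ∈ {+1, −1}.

Start at x=1: 1 → 56 → 122 → 119 → 88 → 133 → 50 → … (one orbit).
The orbit structure of x ↦ 56x mod 137: 9 orbits of sizes [17, 17, 17, 17, 17, 17, 17, 17, 1].
Σ(ℓ_i−1) = 137−9 = 128; sign = (−1)^128 = +1.
The Jacobi symbol (56|137) = +1 (Zolotarev) agrees.

+1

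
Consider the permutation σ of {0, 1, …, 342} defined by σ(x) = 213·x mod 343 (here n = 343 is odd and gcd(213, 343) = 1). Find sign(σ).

Start at x=309: 309 → 304 → 268 → 146 → 228 → 201 → 281 → … (one orbit).
The orbit structure of x ↦ 213x mod 343: 4 orbits of sizes [294, 42, 6, 1].
343 − 4 = 339 transpositions; sign(π) = (−1)^339 = -1.

-1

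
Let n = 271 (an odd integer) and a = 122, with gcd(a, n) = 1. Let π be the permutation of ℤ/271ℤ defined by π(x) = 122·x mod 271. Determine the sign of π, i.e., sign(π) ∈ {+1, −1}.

Trace 89: π^k(89) = [89, 18, 28, 164, 225, 79, 153] for k=0..6.
Cycle lengths of π_122 on ℤ/271ℤ: [135, 135, 1]; 3 cycles in total.
With 3 cycles on 271 points, sign = (−1)^{271−3} = +1.

+1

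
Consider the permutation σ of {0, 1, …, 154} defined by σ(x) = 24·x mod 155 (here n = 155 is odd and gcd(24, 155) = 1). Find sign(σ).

Start at x=84: 84 → 1 → 24 → 111 → 29 → 76 → 119 → … (one orbit).
The orbit structure of x ↦ 24x mod 155: 8 orbits of sizes [30, 30, 30, 30, 30, 2, 2, 1].
n − c = 155 − 8 = 147; sign = (−1)^147 = -1.
The Jacobi symbol (24|155) = -1 (Zolotarev) agrees.

-1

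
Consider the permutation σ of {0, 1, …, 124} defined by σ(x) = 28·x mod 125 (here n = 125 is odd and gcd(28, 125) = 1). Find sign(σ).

-1

Trace 117: π^k(117) = [117, 26, 103, 9, 2, 56, 68] for k=0..6.
Cycle type of π: 100 + 20 + 4 + 1; total 4 cycles.
sign(π) = (−1)^{n − #cycles} = (−1)^{125−4} = (−1)^121 = -1.
Via Zolotarev, sign(π_{28}) = (28|125) = -1.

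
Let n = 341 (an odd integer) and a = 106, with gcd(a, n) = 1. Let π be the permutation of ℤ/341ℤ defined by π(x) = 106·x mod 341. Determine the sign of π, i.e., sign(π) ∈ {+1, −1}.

Start at x=67: 67 → 282 → 225 → 321 → 267 → 340 → 235 → … (one orbit).
Decompose π into cycles: lengths [30, 30, 30, 30, 30, 30, 30, 30, 30, 30, 30, 10, 1] (13 cycles, including the fixed point 0).
341 − 13 = 328 transpositions; sign(π) = (−1)^328 = +1.

+1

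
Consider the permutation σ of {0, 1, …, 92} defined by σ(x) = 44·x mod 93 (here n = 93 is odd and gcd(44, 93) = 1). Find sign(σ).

Trace 65: π^k(65) = [65, 70, 11, 19, 92, 49, 17] for k=0..6.
π_44 has 5 disjoint cycles with lengths [30, 30, 30, 2, 1] on {0,…,92}.
With 5 cycles on 93 points, sign = (−1)^{93−5} = +1.

+1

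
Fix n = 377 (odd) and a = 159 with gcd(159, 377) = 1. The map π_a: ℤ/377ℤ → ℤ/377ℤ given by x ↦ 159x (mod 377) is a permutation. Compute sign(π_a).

-1

Orbit of 68 under x↦159x: [68, 256, 365, 354, 113, 248, 224]… (length divides ord_377(159)).
The orbit structure of x ↦ 159x mod 377: 10 orbits of sizes [84, 84, 84, 84, 28, 3, 3, 3, 3, 1].
n − c = 377 − 10 = 367; sign = (−1)^367 = -1.
The Jacobi symbol (159|377) = -1 (Zolotarev) agrees.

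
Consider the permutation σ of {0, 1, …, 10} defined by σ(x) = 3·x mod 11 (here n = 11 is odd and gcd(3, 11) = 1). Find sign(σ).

+1

Trace 9: π^k(9) = [9, 5, 4, 1, 3] for k=0..4.
3 cycles of lengths [5, 5, 1].
Σ(ℓ_i−1) = 11−3 = 8; sign = (−1)^8 = +1.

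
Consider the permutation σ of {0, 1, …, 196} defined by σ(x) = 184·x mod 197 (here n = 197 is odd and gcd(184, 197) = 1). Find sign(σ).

-1

Trace 32: π^k(32) = [32, 175, 89, 25, 69, 88, 38] for k=0..6.
Decompose π into cycles: lengths [196, 1] (2 cycles, including the fixed point 0).
sign(π) = (−1)^{n − #cycles} = (−1)^{197−2} = (−1)^195 = -1.
(184|197)_J = -1 (Zolotarev's lemma cross-check).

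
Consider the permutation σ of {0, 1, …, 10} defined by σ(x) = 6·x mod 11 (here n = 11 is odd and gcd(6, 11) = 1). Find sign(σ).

Start at x=8: 8 → 4 → 2 → 1 → 6 → 3 → 7 → … (one orbit).
π_6 has 2 disjoint cycles with lengths [10, 1] on {0,…,10}.
Σ(ℓ_i−1) = 11−2 = 9; sign = (−1)^9 = -1.
Via Zolotarev, sign(π_{6}) = (6|11) = -1.

-1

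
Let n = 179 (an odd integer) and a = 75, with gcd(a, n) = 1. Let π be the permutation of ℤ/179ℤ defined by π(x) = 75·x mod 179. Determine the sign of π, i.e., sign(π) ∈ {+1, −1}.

Orbit of 17 under x↦75x: [17, 22, 39, 61, 100, 161, 82]… (length divides ord_179(75)).
3 cycles of lengths [89, 89, 1].
179 − 3 = 176 transpositions; sign(π) = (−1)^176 = +1.
The Jacobi symbol (75|179) = +1 (Zolotarev) agrees.

+1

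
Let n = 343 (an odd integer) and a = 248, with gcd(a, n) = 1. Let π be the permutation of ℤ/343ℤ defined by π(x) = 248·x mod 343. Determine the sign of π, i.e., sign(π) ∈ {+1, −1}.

Orbit of 48 under x↦248x: [48, 242, 334, 169, 66, 247, 202]… (length divides ord_343(248)).
Decompose π into cycles: lengths [294, 42, 6, 1] (4 cycles, including the fixed point 0).
343 − 4 = 339 transpositions; sign(π) = (−1)^339 = -1.
Check: (248/343) = -1 by Zolotarev.

-1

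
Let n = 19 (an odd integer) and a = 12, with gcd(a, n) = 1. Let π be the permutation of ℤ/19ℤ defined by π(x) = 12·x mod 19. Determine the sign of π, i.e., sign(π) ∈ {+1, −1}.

-1

Trace 18: π^k(18) = [18, 7, 8, 1, 12, 11] for k=0..5.
π_12 has 4 disjoint cycles with lengths [6, 6, 6, 1] on {0,…,18}.
Σ(ℓ_i−1) = 19−4 = 15; sign = (−1)^15 = -1.
Check: (12/19) = -1 by Zolotarev.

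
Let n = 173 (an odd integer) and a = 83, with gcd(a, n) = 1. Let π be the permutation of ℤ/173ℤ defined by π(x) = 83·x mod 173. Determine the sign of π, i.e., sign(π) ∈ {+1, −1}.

+1

Start at x=135: 135 → 133 → 140 → 29 → 158 → 139 → 119 → … (one orbit).
Cycle lengths of π_83 on ℤ/173ℤ: [43, 43, 43, 43, 1]; 5 cycles in total.
5 cycles on 173: each ℓ→(−1)^(ℓ−1), product (−1)^168 = +1.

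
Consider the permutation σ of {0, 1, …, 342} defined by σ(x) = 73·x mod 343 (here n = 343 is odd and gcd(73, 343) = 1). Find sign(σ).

Orbit of 121 under x↦73x: [121, 258, 312, 138, 127, 10, 44]… (length divides ord_343(73)).
Decompose π into cycles: lengths [294, 42, 6, 1] (4 cycles, including the fixed point 0).
sign(π) = (−1)^{n − #cycles} = (−1)^{343−4} = (−1)^339 = -1.
Zolotarev: (73|343) = -1, matching the cycle-count sign.

-1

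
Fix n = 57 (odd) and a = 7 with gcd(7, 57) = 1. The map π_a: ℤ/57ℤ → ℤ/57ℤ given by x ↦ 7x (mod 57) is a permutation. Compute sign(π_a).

Orbit of 7 under x↦7x: [7, 49, 1]… (length divides ord_57(7)).
π_7 has 21 disjoint cycles with lengths [3, 3, 3, 3, 3, 3, 3, 3, 3, 3, 3, 3, 3, 3, 3, 3, 3, 3, 1, 1, 1] on {0,…,56}.
57 − 21 = 36 transpositions; sign(π) = (−1)^36 = +1.
Via Zolotarev, sign(π_{7}) = (7|57) = +1.

+1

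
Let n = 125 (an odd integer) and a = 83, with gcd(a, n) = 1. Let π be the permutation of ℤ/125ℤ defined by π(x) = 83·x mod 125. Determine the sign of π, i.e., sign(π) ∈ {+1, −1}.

Start at x=7: 7 → 81 → 98 → 9 → 122 → 1 → 83 → … (one orbit).
Decompose π into cycles: lengths [100, 20, 4, 1] (4 cycles, including the fixed point 0).
125 − 4 = 121 transpositions; sign(π) = (−1)^121 = -1.
The Jacobi symbol (83|125) = -1 (Zolotarev) agrees.

-1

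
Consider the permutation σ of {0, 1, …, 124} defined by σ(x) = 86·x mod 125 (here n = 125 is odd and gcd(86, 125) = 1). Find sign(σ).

Orbit of 36 under x↦86x: [36, 96, 6, 16, 1, 86, 21]… (length divides ord_125(86)).
π_86 has 13 disjoint cycles with lengths [25, 25, 25, 25, 5, 5, 5, 5, 1, 1, 1, 1, 1] on {0,…,124}.
sign(π) = (−1)^{n − #cycles} = (−1)^{125−13} = (−1)^112 = +1.

+1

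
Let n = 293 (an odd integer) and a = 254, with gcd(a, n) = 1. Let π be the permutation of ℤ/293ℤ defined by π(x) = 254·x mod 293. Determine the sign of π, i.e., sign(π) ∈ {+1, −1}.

+1

Trace 228: π^k(228) = [228, 191, 169, 148, 88, 84, 240] for k=0..6.
Decompose π into cycles: lengths [146, 146, 1] (3 cycles, including the fixed point 0).
293 − 3 = 290 transpositions; sign(π) = (−1)^290 = +1.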